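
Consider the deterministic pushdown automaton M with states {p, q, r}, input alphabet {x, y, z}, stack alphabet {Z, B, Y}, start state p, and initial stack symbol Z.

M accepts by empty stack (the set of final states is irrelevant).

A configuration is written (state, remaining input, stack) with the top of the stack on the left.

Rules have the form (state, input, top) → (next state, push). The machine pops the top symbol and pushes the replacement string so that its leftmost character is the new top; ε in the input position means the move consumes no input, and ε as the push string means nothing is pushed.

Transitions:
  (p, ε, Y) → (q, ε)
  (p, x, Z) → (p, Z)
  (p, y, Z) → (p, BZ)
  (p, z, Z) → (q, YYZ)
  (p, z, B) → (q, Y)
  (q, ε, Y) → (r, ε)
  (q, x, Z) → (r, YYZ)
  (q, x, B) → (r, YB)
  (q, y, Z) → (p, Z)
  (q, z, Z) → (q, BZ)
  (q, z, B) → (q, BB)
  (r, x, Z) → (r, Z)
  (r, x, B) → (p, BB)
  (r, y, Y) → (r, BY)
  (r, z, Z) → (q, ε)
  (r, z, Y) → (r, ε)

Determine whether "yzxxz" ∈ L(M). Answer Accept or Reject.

Accept

(p, yzxxz, Z)
  read y, top Z: go to p, push BZ → (p, zxxz, BZ)
  read z, top B: go to q, push Y → (q, xxz, YZ)
  ε-move, top Y: go to r, push ε → (r, xxz, Z)
  read x, top Z: go to r, push Z → (r, xz, Z)
  read x, top Z: go to r, push Z → (r, z, Z)
  read z, top Z: go to q, push ε → (q, ε, ε)
All input consumed and the stack is empty.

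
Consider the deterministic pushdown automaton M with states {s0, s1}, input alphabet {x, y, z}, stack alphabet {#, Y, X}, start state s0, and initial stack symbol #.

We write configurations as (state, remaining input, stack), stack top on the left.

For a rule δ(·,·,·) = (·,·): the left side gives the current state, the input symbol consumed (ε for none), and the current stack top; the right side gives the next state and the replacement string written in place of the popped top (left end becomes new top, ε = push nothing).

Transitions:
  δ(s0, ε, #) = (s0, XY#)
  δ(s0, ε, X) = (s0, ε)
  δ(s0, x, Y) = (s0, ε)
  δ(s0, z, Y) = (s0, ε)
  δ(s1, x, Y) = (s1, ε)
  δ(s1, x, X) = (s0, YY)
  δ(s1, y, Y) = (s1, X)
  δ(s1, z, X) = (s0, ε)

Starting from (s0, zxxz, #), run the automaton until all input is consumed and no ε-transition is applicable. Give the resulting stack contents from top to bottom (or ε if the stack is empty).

(s0, zxxz, #)
  ε-move, top #: go to s0, push XY# → (s0, zxxz, XY#)
  ε-move, top X: go to s0, push ε → (s0, zxxz, Y#)
  read z, top Y: go to s0, push ε → (s0, xxz, #)
  ε-move, top #: go to s0, push XY# → (s0, xxz, XY#)
  ε-move, top X: go to s0, push ε → (s0, xxz, Y#)
  read x, top Y: go to s0, push ε → (s0, xz, #)
  ε-move, top #: go to s0, push XY# → (s0, xz, XY#)
  ε-move, top X: go to s0, push ε → (s0, xz, Y#)
  read x, top Y: go to s0, push ε → (s0, z, #)
  ε-move, top #: go to s0, push XY# → (s0, z, XY#)
  ε-move, top X: go to s0, push ε → (s0, z, Y#)
  read z, top Y: go to s0, push ε → (s0, ε, #)
  ε-move, top #: go to s0, push XY# → (s0, ε, XY#)
  ε-move, top X: go to s0, push ε → (s0, ε, Y#)
All input consumed in state s0 with stack Y#.

Y#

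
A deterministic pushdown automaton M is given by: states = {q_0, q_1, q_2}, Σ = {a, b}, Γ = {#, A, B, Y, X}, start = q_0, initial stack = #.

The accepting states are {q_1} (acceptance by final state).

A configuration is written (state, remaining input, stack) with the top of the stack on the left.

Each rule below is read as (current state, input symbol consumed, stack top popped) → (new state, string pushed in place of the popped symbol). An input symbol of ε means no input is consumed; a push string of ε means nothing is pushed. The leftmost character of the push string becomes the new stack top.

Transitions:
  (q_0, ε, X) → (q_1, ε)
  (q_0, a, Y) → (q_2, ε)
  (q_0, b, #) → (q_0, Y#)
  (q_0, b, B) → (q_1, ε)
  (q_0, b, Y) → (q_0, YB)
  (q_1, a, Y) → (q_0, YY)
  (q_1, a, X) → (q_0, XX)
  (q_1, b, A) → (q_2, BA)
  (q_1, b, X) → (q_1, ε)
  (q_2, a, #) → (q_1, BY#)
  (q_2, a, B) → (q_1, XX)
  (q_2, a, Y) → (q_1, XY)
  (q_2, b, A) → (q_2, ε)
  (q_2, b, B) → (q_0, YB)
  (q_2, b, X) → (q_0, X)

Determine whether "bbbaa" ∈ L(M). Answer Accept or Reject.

Accept

(q_0, bbbaa, #) ⊢ (q_0, bbaa, Y#) ⊢ (q_0, baa, YB#) ⊢ (q_0, aa, YBB#) ⊢ (q_2, a, BB#) ⊢ (q_1, ε, XXB#)
All input consumed; state q_1 ∈ F.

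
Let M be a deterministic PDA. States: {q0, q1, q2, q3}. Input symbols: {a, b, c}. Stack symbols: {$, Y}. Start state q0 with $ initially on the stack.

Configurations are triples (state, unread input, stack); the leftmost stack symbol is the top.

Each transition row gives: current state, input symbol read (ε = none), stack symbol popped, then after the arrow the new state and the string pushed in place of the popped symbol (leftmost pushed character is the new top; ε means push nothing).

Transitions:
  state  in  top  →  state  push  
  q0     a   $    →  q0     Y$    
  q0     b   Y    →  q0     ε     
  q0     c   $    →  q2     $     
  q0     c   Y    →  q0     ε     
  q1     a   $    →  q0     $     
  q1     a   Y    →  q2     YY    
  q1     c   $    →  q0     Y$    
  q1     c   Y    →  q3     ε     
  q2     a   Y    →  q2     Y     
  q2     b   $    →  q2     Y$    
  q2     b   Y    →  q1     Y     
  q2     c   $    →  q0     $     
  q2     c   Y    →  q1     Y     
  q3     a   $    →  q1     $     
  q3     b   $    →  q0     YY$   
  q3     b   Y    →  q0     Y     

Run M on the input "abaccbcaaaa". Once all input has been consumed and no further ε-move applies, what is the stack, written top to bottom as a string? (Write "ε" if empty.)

(q0, abaccbcaaaa, $)
  read a, top $: go to q0, push Y$ → (q0, baccbcaaaa, Y$)
  read b, top Y: go to q0, push ε → (q0, accbcaaaa, $)
  read a, top $: go to q0, push Y$ → (q0, ccbcaaaa, Y$)
  read c, top Y: go to q0, push ε → (q0, cbcaaaa, $)
  read c, top $: go to q2, push $ → (q2, bcaaaa, $)
  read b, top $: go to q2, push Y$ → (q2, caaaa, Y$)
  read c, top Y: go to q1, push Y → (q1, aaaa, Y$)
  read a, top Y: go to q2, push YY → (q2, aaa, YY$)
  read a, top Y: go to q2, push Y → (q2, aa, YY$)
  read a, top Y: go to q2, push Y → (q2, a, YY$)
  read a, top Y: go to q2, push Y → (q2, ε, YY$)
All input consumed in state q2 with stack YY$.

YY$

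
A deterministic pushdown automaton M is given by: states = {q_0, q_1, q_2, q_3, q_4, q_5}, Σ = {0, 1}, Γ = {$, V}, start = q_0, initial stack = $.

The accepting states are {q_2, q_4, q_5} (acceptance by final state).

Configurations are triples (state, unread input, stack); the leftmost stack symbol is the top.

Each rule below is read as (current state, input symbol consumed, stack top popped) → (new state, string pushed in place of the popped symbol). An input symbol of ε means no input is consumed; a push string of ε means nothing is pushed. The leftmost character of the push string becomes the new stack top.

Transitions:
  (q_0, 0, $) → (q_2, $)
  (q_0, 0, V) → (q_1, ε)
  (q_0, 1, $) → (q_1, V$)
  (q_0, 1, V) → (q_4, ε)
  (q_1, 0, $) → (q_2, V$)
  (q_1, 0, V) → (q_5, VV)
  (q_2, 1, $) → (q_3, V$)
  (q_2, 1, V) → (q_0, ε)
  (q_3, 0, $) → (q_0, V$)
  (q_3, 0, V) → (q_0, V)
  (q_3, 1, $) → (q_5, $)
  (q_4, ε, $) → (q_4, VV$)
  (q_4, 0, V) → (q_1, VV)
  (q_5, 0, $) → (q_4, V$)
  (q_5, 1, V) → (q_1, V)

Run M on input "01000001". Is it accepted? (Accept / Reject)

(q_0, 01000001, $)
  read 0, top $: go to q_2, push $ → (q_2, 1000001, $)
  read 1, top $: go to q_3, push V$ → (q_3, 000001, V$)
  read 0, top V: go to q_0, push V → (q_0, 00001, V$)
  read 0, top V: go to q_1, push ε → (q_1, 0001, $)
  read 0, top $: go to q_2, push V$ → (q_2, 001, V$)
No transition applies at (q_2, 001, V$); input not fully consumed.

Reject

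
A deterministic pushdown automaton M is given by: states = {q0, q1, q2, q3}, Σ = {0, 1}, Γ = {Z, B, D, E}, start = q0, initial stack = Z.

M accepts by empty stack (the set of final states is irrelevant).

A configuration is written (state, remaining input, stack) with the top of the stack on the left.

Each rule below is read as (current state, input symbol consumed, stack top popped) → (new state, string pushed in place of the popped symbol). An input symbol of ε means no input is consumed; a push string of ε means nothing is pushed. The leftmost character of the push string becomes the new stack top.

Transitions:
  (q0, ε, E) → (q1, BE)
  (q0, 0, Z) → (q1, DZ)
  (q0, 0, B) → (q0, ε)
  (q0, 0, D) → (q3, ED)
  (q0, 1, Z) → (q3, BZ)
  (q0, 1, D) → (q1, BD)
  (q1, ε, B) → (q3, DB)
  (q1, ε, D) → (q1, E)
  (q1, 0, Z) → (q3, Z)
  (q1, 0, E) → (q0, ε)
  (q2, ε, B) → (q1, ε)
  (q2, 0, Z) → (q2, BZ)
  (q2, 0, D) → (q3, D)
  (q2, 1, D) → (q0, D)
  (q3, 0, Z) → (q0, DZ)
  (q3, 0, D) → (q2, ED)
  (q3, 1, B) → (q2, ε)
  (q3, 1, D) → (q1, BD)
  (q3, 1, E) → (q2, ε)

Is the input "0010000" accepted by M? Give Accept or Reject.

Reject

(q0, 0010000, Z)
  read 0, top Z: go to q1, push DZ → (q1, 010000, DZ)
  ε-move, top D: go to q1, push E → (q1, 010000, EZ)
  read 0, top E: go to q0, push ε → (q0, 10000, Z)
  read 1, top Z: go to q3, push BZ → (q3, 0000, BZ)
No transition applies at (q3, 0000, BZ); input not fully consumed.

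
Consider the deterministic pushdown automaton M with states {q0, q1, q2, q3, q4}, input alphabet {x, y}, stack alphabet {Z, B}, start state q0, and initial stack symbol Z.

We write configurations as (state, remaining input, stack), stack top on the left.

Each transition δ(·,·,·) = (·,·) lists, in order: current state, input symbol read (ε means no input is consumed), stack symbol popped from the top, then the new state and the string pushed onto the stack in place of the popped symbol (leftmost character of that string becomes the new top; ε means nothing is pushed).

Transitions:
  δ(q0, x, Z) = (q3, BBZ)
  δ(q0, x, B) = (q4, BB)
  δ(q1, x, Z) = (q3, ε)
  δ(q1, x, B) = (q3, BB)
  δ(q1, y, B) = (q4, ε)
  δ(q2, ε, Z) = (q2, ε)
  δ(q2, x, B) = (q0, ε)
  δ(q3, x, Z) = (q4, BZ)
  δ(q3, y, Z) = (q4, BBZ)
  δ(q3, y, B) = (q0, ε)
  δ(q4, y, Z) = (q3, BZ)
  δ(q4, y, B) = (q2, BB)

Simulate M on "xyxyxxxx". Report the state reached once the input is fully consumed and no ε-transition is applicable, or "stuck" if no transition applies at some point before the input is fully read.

(q0, xyxyxxxx, Z)
  read x, top Z: go to q3, push BBZ → (q3, yxyxxxx, BBZ)
  read y, top B: go to q0, push ε → (q0, xyxxxx, BZ)
  read x, top B: go to q4, push BB → (q4, yxxxx, BBZ)
  read y, top B: go to q2, push BB → (q2, xxxx, BBBZ)
  read x, top B: go to q0, push ε → (q0, xxx, BBZ)
  read x, top B: go to q4, push BB → (q4, xx, BBBZ)
No transition for (q4, x, top B); M blocks with input xx remaining.

stuck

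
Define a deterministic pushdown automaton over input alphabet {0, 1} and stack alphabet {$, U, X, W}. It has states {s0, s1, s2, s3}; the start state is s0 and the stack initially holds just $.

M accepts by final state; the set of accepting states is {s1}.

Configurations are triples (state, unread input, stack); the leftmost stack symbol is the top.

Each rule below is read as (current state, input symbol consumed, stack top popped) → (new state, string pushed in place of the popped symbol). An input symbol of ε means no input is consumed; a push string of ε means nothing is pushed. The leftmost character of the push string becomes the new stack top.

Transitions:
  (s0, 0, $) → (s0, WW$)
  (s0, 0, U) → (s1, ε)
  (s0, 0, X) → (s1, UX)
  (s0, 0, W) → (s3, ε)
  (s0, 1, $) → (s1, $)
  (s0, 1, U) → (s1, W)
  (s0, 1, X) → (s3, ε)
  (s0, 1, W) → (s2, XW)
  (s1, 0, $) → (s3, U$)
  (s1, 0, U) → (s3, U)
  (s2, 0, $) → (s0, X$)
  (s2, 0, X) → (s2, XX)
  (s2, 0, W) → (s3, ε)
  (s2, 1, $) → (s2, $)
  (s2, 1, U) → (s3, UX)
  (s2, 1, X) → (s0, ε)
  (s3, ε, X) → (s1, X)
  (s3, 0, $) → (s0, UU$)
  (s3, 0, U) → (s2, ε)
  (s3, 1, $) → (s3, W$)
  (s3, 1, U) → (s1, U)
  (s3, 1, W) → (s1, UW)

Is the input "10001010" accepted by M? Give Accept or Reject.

Reject

(s0, 10001010, $)
  read 1, top $: go to s1, push $ → (s1, 0001010, $)
  read 0, top $: go to s3, push U$ → (s3, 001010, U$)
  read 0, top U: go to s2, push ε → (s2, 01010, $)
  read 0, top $: go to s0, push X$ → (s0, 1010, X$)
  read 1, top X: go to s3, push ε → (s3, 010, $)
  read 0, top $: go to s0, push UU$ → (s0, 10, UU$)
  read 1, top U: go to s1, push W → (s1, 0, WU$)
No transition applies at (s1, 0, WU$); input not fully consumed.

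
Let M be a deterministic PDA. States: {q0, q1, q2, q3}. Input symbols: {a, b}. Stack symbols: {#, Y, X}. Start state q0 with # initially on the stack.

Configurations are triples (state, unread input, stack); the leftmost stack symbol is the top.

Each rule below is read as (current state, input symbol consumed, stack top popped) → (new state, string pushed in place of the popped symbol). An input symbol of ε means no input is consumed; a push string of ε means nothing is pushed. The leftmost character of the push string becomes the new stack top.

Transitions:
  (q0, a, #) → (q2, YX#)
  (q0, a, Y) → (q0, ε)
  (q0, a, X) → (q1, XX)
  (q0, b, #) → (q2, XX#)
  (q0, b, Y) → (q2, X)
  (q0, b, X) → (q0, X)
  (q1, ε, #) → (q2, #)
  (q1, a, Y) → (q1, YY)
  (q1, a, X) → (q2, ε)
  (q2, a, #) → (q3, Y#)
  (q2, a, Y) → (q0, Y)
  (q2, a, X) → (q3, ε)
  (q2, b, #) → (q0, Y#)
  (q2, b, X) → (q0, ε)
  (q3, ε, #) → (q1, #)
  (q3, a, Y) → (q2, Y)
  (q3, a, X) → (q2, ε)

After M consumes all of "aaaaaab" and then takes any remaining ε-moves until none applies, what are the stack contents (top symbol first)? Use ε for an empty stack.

(q0, aaaaaab, #)
  read a, top #: go to q2, push YX# → (q2, aaaaab, YX#)
  read a, top Y: go to q0, push Y → (q0, aaaab, YX#)
  read a, top Y: go to q0, push ε → (q0, aaab, X#)
  read a, top X: go to q1, push XX → (q1, aab, XX#)
  read a, top X: go to q2, push ε → (q2, ab, X#)
  read a, top X: go to q3, push ε → (q3, b, #)
  ε-move, top #: go to q1, push # → (q1, b, #)
  ε-move, top #: go to q2, push # → (q2, b, #)
  read b, top #: go to q0, push Y# → (q0, ε, Y#)
All input consumed in state q0 with stack Y#.

Y#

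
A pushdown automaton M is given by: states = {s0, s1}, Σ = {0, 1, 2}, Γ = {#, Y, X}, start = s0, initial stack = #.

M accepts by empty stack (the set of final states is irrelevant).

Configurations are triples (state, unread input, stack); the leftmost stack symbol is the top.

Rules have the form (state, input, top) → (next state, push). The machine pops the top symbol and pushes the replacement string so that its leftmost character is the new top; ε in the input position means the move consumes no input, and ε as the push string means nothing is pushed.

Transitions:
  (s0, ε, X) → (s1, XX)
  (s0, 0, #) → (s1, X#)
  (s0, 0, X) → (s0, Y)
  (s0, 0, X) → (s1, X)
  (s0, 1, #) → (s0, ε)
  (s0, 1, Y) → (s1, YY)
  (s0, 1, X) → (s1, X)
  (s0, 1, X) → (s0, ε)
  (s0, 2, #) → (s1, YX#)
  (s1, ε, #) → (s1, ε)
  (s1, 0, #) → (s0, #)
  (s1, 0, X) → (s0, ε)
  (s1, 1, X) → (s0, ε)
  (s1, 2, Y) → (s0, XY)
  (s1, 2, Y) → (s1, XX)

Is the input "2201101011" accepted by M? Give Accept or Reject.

One accepting computation: (s0, 2201101011, #) ⊢ (s1, 201101011, YX#) ⊢ (s1, 01101011, XXX#) ⊢ (s0, 1101011, XX#) ⊢ (s1, 101011, XX#) ⊢ (s0, 01011, X#) ⊢ (s1, 1011, X#) ⊢ (s0, 011, #) ⊢ (s1, 11, X#) ⊢ (s0, 1, #) ⊢ (s0, ε, ε)
All input consumed and the stack is empty.

Accept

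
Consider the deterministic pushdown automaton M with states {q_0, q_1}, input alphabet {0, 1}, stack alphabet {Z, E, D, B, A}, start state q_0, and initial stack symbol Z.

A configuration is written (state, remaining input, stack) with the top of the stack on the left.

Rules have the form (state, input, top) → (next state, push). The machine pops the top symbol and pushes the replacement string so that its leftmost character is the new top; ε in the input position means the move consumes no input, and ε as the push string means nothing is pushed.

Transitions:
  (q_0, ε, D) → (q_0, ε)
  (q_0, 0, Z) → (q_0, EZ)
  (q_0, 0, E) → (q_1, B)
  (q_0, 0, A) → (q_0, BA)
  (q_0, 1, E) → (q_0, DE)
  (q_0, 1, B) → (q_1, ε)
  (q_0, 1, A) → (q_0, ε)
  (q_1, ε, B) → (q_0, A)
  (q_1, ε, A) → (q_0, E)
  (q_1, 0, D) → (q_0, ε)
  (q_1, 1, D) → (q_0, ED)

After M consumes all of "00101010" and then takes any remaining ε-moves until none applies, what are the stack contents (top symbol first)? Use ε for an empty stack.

(q_0, 00101010, Z) ⊢ (q_0, 0101010, EZ) ⊢ (q_1, 101010, BZ) ⊢ (q_0, 101010, AZ) ⊢ (q_0, 01010, Z) ⊢ (q_0, 1010, EZ) ⊢ (q_0, 010, DEZ) ⊢ (q_0, 010, EZ) ⊢ (q_1, 10, BZ) ⊢ (q_0, 10, AZ) ⊢ (q_0, 0, Z) ⊢ (q_0, ε, EZ)
All input consumed in state q_0 with stack EZ.

EZ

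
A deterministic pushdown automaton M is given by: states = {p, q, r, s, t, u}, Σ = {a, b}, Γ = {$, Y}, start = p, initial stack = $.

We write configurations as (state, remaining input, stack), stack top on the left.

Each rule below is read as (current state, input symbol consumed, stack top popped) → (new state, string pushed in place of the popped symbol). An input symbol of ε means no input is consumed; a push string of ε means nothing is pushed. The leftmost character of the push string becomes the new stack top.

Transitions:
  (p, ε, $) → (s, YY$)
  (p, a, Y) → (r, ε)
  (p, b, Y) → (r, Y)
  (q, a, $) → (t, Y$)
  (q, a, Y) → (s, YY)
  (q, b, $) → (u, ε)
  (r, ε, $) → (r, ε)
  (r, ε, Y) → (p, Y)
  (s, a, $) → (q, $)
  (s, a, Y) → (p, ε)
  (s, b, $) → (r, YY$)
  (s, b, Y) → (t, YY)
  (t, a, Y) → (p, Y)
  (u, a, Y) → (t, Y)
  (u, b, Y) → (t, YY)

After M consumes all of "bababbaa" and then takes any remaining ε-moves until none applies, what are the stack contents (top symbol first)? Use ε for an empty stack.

(p, bababbaa, $)
  ε-move, top $: go to s, push YY$ → (s, bababbaa, YY$)
  read b, top Y: go to t, push YY → (t, ababbaa, YYY$)
  read a, top Y: go to p, push Y → (p, babbaa, YYY$)
  read b, top Y: go to r, push Y → (r, abbaa, YYY$)
  ε-move, top Y: go to p, push Y → (p, abbaa, YYY$)
  read a, top Y: go to r, push ε → (r, bbaa, YY$)
  ε-move, top Y: go to p, push Y → (p, bbaa, YY$)
  read b, top Y: go to r, push Y → (r, baa, YY$)
  ε-move, top Y: go to p, push Y → (p, baa, YY$)
  read b, top Y: go to r, push Y → (r, aa, YY$)
  ε-move, top Y: go to p, push Y → (p, aa, YY$)
  read a, top Y: go to r, push ε → (r, a, Y$)
  ε-move, top Y: go to p, push Y → (p, a, Y$)
  read a, top Y: go to r, push ε → (r, ε, $)
  ε-move, top $: go to r, push ε → (r, ε, ε)
All input consumed in state r with stack ε.

ε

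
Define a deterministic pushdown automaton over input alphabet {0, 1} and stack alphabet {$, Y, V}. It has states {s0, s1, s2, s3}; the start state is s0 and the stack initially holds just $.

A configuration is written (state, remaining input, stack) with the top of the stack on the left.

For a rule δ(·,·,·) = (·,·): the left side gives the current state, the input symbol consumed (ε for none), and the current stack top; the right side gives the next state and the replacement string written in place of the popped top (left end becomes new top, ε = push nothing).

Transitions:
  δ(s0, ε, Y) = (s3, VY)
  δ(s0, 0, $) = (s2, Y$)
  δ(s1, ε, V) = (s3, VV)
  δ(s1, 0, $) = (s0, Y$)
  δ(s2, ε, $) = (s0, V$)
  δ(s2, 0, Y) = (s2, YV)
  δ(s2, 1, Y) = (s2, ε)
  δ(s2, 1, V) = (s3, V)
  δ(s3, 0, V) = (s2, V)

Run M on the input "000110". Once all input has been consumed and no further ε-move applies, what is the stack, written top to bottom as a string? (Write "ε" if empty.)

(s0, 000110, $) ⊢ (s2, 00110, Y$) ⊢ (s2, 0110, YV$) ⊢ (s2, 110, YVV$) ⊢ (s2, 10, VV$) ⊢ (s3, 0, VV$) ⊢ (s2, ε, VV$)
All input consumed in state s2 with stack VV$.

VV$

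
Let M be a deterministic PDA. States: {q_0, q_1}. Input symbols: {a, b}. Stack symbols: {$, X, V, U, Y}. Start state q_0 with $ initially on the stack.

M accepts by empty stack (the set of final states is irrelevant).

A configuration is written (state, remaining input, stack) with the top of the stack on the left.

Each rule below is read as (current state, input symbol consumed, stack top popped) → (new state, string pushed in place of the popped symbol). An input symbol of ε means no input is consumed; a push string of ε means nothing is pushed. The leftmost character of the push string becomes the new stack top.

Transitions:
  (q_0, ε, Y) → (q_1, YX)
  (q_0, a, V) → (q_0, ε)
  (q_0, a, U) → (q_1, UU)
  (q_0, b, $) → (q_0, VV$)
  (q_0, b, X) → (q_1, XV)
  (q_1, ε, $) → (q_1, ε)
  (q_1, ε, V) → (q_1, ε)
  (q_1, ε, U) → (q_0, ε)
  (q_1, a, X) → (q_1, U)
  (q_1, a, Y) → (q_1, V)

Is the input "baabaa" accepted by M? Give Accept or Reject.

Reject

(q_0, baabaa, $) ⊢ (q_0, aabaa, VV$) ⊢ (q_0, abaa, V$) ⊢ (q_0, baa, $) ⊢ (q_0, aa, VV$) ⊢ (q_0, a, V$) ⊢ (q_0, ε, $)
All input consumed; stack is $, not empty, and no further ε-move applies.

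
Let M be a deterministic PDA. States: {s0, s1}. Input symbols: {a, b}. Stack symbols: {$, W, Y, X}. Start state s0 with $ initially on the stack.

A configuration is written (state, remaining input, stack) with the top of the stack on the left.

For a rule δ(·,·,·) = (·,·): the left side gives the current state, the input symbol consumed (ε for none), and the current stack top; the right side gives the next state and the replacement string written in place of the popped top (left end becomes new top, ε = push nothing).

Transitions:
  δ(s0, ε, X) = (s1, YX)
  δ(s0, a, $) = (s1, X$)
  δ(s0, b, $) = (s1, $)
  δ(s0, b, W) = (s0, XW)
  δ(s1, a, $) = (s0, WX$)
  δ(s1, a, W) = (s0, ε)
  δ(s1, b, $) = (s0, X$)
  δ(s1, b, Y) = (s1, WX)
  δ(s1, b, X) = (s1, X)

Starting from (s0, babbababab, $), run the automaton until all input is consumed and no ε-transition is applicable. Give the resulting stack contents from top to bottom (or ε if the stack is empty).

(s0, babbababab, $)
  read b, top $: go to s1, push $ → (s1, abbababab, $)
  read a, top $: go to s0, push WX$ → (s0, bbababab, WX$)
  read b, top W: go to s0, push XW → (s0, bababab, XWX$)
  ε-move, top X: go to s1, push YX → (s1, bababab, YXWX$)
  read b, top Y: go to s1, push WX → (s1, ababab, WXXWX$)
  read a, top W: go to s0, push ε → (s0, babab, XXWX$)
  ε-move, top X: go to s1, push YX → (s1, babab, YXXWX$)
  read b, top Y: go to s1, push WX → (s1, abab, WXXXWX$)
  read a, top W: go to s0, push ε → (s0, bab, XXXWX$)
  ε-move, top X: go to s1, push YX → (s1, bab, YXXXWX$)
  read b, top Y: go to s1, push WX → (s1, ab, WXXXXWX$)
  read a, top W: go to s0, push ε → (s0, b, XXXXWX$)
  ε-move, top X: go to s1, push YX → (s1, b, YXXXXWX$)
  read b, top Y: go to s1, push WX → (s1, ε, WXXXXXWX$)
All input consumed in state s1 with stack WXXXXXWX$.

WXXXXXWX$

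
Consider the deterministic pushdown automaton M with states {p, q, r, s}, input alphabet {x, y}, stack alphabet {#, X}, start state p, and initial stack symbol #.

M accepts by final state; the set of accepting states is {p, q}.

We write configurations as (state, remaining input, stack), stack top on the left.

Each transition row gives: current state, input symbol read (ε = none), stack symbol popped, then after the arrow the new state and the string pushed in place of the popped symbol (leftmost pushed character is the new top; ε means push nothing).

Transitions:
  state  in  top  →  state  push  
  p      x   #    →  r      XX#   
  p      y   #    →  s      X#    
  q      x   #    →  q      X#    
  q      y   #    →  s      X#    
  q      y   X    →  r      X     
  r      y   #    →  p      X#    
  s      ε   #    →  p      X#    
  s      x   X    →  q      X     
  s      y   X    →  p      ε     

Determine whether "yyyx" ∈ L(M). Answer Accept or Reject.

(p, yyyx, #)
  read y, top #: go to s, push X# → (s, yyx, X#)
  read y, top X: go to p, push ε → (p, yx, #)
  read y, top #: go to s, push X# → (s, x, X#)
  read x, top X: go to q, push X → (q, ε, X#)
All input consumed; state q ∈ F.

Accept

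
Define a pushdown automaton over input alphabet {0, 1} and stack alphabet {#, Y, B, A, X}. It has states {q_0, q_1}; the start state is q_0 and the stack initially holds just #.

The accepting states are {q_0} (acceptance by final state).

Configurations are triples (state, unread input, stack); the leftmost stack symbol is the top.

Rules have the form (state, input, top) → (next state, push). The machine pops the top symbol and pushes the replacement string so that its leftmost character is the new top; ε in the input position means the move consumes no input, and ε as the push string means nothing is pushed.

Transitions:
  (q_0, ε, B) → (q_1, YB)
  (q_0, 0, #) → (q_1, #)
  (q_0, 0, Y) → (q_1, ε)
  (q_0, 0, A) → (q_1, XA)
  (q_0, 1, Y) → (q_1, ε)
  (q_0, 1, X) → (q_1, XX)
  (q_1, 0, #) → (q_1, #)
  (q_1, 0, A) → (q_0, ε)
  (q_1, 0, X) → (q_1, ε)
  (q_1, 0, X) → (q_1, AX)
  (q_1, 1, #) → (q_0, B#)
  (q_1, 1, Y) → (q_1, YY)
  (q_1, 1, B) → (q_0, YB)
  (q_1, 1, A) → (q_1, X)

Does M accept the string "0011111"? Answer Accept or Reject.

Reject

No computation consumes all input and reaches a final state.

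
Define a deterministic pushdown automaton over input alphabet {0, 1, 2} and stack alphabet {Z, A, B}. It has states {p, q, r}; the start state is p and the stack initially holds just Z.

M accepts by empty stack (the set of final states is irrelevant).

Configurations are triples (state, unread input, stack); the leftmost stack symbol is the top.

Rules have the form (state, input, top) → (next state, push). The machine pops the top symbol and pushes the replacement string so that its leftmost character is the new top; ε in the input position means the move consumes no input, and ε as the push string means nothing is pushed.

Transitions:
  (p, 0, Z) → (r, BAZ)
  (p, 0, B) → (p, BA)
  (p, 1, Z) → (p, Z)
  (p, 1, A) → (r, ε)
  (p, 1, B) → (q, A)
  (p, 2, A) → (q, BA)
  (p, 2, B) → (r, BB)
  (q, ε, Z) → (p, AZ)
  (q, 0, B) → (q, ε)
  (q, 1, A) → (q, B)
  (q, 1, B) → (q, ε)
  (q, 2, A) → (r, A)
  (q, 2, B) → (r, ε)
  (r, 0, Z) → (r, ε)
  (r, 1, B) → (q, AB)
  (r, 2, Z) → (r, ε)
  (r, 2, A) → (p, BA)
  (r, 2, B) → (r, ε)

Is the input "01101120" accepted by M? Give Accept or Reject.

(p, 01101120, Z)
  read 0, top Z: go to r, push BAZ → (r, 1101120, BAZ)
  read 1, top B: go to q, push AB → (q, 101120, ABAZ)
  read 1, top A: go to q, push B → (q, 01120, BBAZ)
  read 0, top B: go to q, push ε → (q, 1120, BAZ)
  read 1, top B: go to q, push ε → (q, 120, AZ)
  read 1, top A: go to q, push B → (q, 20, BZ)
  read 2, top B: go to r, push ε → (r, 0, Z)
  read 0, top Z: go to r, push ε → (r, ε, ε)
All input consumed and the stack is empty.

Accept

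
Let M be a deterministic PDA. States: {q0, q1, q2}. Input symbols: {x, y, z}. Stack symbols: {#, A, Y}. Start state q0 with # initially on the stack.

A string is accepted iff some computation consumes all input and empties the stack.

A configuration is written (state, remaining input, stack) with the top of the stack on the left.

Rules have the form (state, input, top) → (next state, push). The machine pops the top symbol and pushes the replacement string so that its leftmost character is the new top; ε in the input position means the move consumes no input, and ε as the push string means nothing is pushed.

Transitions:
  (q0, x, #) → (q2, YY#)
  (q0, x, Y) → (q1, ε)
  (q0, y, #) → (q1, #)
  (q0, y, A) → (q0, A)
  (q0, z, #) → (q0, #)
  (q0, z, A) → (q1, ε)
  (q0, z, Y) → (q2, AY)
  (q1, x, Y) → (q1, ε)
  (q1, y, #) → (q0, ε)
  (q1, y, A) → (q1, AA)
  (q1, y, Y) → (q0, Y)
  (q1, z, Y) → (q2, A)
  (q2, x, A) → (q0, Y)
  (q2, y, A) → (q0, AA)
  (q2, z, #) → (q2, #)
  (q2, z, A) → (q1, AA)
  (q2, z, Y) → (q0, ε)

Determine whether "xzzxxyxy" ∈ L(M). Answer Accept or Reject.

(q0, xzzxxyxy, #) ⊢ (q2, zzxxyxy, YY#) ⊢ (q0, zxxyxy, Y#) ⊢ (q2, xxyxy, AY#) ⊢ (q0, xyxy, YY#) ⊢ (q1, yxy, Y#) ⊢ (q0, xy, Y#) ⊢ (q1, y, #) ⊢ (q0, ε, ε)
All input consumed and the stack is empty.

Accept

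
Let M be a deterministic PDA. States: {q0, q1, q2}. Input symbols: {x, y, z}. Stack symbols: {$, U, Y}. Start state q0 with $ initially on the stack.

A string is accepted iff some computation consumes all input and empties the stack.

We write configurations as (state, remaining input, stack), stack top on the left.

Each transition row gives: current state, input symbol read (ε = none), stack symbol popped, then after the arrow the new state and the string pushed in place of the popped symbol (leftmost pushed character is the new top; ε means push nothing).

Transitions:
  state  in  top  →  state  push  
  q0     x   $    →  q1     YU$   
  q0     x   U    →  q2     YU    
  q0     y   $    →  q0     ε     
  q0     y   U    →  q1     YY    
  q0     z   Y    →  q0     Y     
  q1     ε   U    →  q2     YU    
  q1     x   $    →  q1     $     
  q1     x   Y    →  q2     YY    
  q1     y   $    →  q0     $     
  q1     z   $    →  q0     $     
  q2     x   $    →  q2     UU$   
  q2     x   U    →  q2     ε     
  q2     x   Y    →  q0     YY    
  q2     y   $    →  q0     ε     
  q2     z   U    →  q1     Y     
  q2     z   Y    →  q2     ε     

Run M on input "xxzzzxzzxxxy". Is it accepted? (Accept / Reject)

(q0, xxzzzxzzxxxy, $) ⊢ (q1, xzzzxzzxxxy, YU$) ⊢ (q2, zzzxzzxxxy, YYU$) ⊢ (q2, zzxzzxxxy, YU$) ⊢ (q2, zxzzxxxy, U$) ⊢ (q1, xzzxxxy, Y$) ⊢ (q2, zzxxxy, YY$) ⊢ (q2, zxxxy, Y$) ⊢ (q2, xxxy, $) ⊢ (q2, xxy, UU$) ⊢ (q2, xy, U$) ⊢ (q2, y, $) ⊢ (q0, ε, ε)
All input consumed and the stack is empty.

Accept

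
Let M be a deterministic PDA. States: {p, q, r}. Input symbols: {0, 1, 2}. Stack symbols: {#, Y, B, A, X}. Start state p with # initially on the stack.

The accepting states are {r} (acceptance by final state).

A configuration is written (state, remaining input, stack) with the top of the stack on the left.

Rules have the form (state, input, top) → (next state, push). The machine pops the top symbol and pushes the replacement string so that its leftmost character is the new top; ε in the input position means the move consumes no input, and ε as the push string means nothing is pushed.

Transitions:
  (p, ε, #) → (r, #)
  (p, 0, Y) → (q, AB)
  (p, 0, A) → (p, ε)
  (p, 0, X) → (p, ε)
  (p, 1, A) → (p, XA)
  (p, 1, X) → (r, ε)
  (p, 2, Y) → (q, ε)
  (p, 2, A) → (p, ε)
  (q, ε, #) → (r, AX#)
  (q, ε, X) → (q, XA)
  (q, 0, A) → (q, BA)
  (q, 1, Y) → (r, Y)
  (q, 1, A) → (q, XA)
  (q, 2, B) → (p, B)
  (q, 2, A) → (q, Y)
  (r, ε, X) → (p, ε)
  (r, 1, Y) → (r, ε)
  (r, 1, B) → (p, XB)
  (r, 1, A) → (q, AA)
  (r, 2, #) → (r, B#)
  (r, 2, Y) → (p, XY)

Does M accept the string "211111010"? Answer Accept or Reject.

Reject

(p, 211111010, #) ⊢ (r, 211111010, #) ⊢ (r, 11111010, B#) ⊢ (p, 1111010, XB#) ⊢ (r, 111010, B#) ⊢ (p, 11010, XB#) ⊢ (r, 1010, B#) ⊢ (p, 010, XB#) ⊢ (p, 10, B#)
No transition applies at (p, 10, B#); input not fully consumed.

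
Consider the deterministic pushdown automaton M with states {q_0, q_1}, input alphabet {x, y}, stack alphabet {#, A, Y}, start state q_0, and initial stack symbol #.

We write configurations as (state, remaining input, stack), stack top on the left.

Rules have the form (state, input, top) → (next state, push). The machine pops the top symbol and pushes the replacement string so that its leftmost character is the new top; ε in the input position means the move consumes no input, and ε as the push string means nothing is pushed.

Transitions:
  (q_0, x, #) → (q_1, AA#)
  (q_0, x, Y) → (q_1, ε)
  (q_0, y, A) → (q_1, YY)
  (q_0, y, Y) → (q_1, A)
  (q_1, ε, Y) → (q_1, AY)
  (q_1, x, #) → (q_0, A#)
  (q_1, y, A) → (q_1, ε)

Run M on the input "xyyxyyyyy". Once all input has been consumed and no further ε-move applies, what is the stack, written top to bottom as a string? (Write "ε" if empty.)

AYY#

(q_0, xyyxyyyyy, #)
  read x, top #: go to q_1, push AA# → (q_1, yyxyyyyy, AA#)
  read y, top A: go to q_1, push ε → (q_1, yxyyyyy, A#)
  read y, top A: go to q_1, push ε → (q_1, xyyyyy, #)
  read x, top #: go to q_0, push A# → (q_0, yyyyy, A#)
  read y, top A: go to q_1, push YY → (q_1, yyyy, YY#)
  ε-move, top Y: go to q_1, push AY → (q_1, yyyy, AYY#)
  read y, top A: go to q_1, push ε → (q_1, yyy, YY#)
  ε-move, top Y: go to q_1, push AY → (q_1, yyy, AYY#)
  read y, top A: go to q_1, push ε → (q_1, yy, YY#)
  ε-move, top Y: go to q_1, push AY → (q_1, yy, AYY#)
  read y, top A: go to q_1, push ε → (q_1, y, YY#)
  ε-move, top Y: go to q_1, push AY → (q_1, y, AYY#)
  read y, top A: go to q_1, push ε → (q_1, ε, YY#)
  ε-move, top Y: go to q_1, push AY → (q_1, ε, AYY#)
All input consumed in state q_1 with stack AYY#.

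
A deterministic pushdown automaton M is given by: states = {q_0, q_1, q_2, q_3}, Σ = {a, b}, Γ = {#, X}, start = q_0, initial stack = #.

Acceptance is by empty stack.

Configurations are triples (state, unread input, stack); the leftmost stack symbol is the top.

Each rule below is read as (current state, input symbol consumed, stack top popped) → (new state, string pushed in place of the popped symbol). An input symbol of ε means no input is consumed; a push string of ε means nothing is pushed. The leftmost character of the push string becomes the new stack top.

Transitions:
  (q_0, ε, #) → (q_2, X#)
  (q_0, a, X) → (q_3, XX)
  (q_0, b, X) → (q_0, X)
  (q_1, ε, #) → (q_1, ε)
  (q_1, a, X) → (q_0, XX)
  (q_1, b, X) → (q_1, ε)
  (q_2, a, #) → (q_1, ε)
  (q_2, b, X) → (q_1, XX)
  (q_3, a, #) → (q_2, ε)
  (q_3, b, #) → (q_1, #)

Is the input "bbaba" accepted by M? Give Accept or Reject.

(q_0, bbaba, #) ⊢ (q_2, bbaba, X#) ⊢ (q_1, baba, XX#) ⊢ (q_1, aba, X#) ⊢ (q_0, ba, XX#) ⊢ (q_0, a, XX#) ⊢ (q_3, ε, XXX#)
All input consumed; stack is XXX#, not empty, and no further ε-move applies.

Reject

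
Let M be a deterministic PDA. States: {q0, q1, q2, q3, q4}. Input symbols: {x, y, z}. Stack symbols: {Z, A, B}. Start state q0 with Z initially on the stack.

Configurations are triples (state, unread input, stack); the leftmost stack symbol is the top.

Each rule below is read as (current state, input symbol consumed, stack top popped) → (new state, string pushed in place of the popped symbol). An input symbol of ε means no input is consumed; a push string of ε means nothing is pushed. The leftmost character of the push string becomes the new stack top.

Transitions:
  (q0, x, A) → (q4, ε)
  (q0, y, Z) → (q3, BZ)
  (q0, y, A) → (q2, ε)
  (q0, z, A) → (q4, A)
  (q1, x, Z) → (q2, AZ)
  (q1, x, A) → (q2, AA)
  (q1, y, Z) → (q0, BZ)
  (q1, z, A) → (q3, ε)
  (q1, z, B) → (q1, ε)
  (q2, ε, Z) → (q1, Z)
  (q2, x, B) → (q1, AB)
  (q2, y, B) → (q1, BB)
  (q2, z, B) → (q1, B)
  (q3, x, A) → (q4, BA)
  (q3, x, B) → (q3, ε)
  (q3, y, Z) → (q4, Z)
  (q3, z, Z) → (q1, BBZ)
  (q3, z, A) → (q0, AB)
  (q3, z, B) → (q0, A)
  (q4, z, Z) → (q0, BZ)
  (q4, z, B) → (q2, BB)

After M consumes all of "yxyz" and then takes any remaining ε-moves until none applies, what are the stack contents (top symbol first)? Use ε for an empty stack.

(q0, yxyz, Z)
  read y, top Z: go to q3, push BZ → (q3, xyz, BZ)
  read x, top B: go to q3, push ε → (q3, yz, Z)
  read y, top Z: go to q4, push Z → (q4, z, Z)
  read z, top Z: go to q0, push BZ → (q0, ε, BZ)
All input consumed in state q0 with stack BZ.

BZ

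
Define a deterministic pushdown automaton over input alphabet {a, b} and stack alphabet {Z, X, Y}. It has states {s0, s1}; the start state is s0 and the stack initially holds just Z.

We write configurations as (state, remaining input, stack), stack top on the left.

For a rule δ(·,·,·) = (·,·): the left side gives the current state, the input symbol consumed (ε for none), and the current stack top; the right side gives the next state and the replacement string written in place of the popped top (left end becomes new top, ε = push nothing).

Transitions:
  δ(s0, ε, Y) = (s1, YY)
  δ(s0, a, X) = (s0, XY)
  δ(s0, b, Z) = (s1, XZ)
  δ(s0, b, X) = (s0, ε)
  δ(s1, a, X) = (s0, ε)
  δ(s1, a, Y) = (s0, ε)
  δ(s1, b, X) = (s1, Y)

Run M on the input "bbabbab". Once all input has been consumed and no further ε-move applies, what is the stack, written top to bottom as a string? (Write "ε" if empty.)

XZ

(s0, bbabbab, Z)
  read b, top Z: go to s1, push XZ → (s1, babbab, XZ)
  read b, top X: go to s1, push Y → (s1, abbab, YZ)
  read a, top Y: go to s0, push ε → (s0, bbab, Z)
  read b, top Z: go to s1, push XZ → (s1, bab, XZ)
  read b, top X: go to s1, push Y → (s1, ab, YZ)
  read a, top Y: go to s0, push ε → (s0, b, Z)
  read b, top Z: go to s1, push XZ → (s1, ε, XZ)
All input consumed in state s1 with stack XZ.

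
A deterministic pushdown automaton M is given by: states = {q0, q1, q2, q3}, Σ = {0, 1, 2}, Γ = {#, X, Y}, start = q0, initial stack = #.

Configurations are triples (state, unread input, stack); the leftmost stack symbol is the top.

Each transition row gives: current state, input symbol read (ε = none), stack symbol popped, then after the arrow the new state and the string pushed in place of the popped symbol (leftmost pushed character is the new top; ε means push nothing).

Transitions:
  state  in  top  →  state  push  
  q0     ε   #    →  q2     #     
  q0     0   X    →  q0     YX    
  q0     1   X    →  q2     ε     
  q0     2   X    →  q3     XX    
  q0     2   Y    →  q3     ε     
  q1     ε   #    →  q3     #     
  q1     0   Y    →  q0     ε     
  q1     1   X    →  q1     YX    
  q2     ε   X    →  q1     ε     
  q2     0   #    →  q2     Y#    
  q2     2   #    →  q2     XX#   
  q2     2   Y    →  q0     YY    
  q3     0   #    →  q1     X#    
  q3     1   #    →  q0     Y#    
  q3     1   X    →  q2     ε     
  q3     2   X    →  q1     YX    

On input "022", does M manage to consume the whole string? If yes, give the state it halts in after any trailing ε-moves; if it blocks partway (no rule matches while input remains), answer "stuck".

q3

(q0, 022, #)
  ε-move, top #: go to q2, push # → (q2, 022, #)
  read 0, top #: go to q2, push Y# → (q2, 22, Y#)
  read 2, top Y: go to q0, push YY → (q0, 2, YY#)
  read 2, top Y: go to q3, push ε → (q3, ε, Y#)
All input consumed; M is in state q3.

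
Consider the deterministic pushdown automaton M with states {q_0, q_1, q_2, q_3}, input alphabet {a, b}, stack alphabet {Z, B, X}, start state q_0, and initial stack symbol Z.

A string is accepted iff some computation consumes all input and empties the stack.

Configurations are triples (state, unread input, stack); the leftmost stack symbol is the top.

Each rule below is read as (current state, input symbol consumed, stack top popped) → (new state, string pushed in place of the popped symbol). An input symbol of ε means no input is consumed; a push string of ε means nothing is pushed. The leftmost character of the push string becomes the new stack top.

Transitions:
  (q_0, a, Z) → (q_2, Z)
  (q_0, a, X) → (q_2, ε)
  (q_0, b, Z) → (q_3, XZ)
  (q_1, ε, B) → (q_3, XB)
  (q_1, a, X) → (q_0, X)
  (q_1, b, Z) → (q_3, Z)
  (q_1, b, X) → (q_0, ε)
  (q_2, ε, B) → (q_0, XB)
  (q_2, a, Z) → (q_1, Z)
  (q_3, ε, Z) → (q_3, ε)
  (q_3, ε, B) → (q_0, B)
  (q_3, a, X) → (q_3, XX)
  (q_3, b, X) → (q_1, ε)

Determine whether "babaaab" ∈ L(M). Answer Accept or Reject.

(q_0, babaaab, Z)
  read b, top Z: go to q_3, push XZ → (q_3, abaaab, XZ)
  read a, top X: go to q_3, push XX → (q_3, baaab, XXZ)
  read b, top X: go to q_1, push ε → (q_1, aaab, XZ)
  read a, top X: go to q_0, push X → (q_0, aab, XZ)
  read a, top X: go to q_2, push ε → (q_2, ab, Z)
  read a, top Z: go to q_1, push Z → (q_1, b, Z)
  read b, top Z: go to q_3, push Z → (q_3, ε, Z)
  ε-move, top Z: go to q_3, push ε → (q_3, ε, ε)
All input consumed and the stack is empty.

Accept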